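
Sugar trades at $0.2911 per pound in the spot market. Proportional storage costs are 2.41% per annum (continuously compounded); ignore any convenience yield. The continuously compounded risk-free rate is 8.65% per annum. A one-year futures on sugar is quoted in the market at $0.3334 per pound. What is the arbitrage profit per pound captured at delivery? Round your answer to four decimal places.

Fair futures: F* = S·e^(carry·T), with carry = (r + u) = 0.0865 + 0.0241 = 0.1106
F* = 0.2911 · e^(0.1106 × 12/12) = 0.2911 · e^0.110600 = 0.2911 × 1.116948 = $0.3251
Market $0.3334 > fair $0.3251: forward overpriced → cash-and-carry (buy spot, short the forward).
At maturity, profit = |F_mkt − F*| = |0.3334 − 0.3251| = $0.0083 per pound

$0.0083 per pound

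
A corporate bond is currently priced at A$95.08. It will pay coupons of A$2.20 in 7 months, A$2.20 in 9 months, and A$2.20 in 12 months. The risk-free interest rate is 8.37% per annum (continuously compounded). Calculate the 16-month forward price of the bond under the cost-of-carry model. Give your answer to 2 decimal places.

PV(coupons) I = 2.20·e^(−0.0837·7/12) + 2.20·e^(−0.0837·9/12) + 2.20·e^(−0.0837·12/12)
I = 2.0952 + 2.0661 + 2.0234 = 6.1847
F = (S − I)·e^(rT) = (95.08 − 6.1847) · e^(0.0837·16/12)
= 88.8953 · e^0.111600 = 88.8953 × 1.118066 = A$99.39

A$99.39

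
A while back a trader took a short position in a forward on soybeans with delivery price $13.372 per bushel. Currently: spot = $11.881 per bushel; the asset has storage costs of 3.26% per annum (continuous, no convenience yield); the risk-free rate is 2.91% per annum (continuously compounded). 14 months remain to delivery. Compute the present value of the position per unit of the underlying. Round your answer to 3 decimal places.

$0.584 per bushel

Current fair forward for the remaining 14 months: F = S·e^((r + u)·T), (r + u) = 0.0291 + 0.0326 = 0.0617
F = 11.881 · e^(0.0617 × 14/12) = 11.881 × 1.074637 = 12.7678
Value of long forward = (F − K)·e^(−rT) = (12.7678 − 13.372) · e^(−0.0291·14/12)
= -0.6042 × 0.966620 = -0.584
Short position value = −(long value) = $0.584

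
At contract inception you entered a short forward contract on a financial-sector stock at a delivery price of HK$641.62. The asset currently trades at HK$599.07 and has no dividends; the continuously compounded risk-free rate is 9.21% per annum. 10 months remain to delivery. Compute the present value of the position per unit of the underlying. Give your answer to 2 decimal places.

Current fair forward for the remaining 10 months: F = S·e^(r·T), r = 0.0921
F = 599.07 · e^(0.0921 × 10/12) = 599.07 × 1.079772 = 646.8590
Value of long forward = (F − K)·e^(−rT) = (646.8590 − 641.62) · e^(−0.0921·10/12)
= 5.2390 × 0.926121 = 4.85
Short position value = −(long value) = -HK$4.85

-HK$4.85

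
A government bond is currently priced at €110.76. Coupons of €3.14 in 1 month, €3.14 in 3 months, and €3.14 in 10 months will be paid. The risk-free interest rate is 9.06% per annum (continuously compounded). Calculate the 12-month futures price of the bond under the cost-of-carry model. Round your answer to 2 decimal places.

€111.30

PV(coupons) I = 3.14·e^(−0.0906·1/12) + 3.14·e^(−0.0906·3/12) + 3.14·e^(−0.0906·10/12)
I = 3.1164 + 3.0697 + 2.9117 = 9.0978
F = (S − I)·e^(rT) = (110.76 − 9.0978) · e^(0.0906·12/12)
= 101.6622 · e^0.090600 = 101.6622 × 1.094831 = €111.30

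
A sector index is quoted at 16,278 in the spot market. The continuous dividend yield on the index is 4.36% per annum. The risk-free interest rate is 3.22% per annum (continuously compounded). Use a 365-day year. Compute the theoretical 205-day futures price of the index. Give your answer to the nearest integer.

F = S·e^((r − q)T) = 16278 · e^((0.0322 − 0.0436) × 205/365)
= 16278 · e^-0.006403 = 16278 × 0.993617
F = 16,174

16,174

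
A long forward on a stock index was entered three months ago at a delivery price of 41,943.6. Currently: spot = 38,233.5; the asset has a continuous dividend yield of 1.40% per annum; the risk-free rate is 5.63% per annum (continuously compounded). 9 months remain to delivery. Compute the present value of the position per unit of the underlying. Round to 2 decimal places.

Current fair forward for the remaining 9 months: F = S·e^((r − q)·T), (r − q) = 0.0563 − 0.0140 = 0.0423
F = 38233.5 · e^(0.0423 × 9/12) = 38233.5 × 1.03223360 = 39465.9033
Value of long forward = (F − K)·e^(−rT) = (39465.9033 − 41943.6) · e^(−0.0563·9/12)
= -2477.6967 × 0.95865406 = -2375.25

-2375.25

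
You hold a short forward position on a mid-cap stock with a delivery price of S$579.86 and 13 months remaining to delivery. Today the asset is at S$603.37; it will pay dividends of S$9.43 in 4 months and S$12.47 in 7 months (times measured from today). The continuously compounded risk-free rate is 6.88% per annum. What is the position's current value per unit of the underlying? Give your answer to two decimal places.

-S$43.96

PV(remaining dividends) I = 9.43·e^(−0.0688·4/12) + 12.47·e^(−0.0688·7/12) = 21.1956
Current forward F = (S − I)·e^(rT) = (603.37 − 21.1956)·e^(0.0688·13/12) = 582.1744 × 1.077381 = 627.2236
Value (long) = (F − K)·e^(−rT) = (627.2236 − 579.86) × 0.928177 = 43.9618
Short position value = −(long value) = -S$43.96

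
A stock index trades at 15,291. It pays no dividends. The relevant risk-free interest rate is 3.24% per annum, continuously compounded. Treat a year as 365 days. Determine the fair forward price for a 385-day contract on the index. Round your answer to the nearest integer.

15,823

F = S·e^(rT) = 15291 · e^(0.0324 × 385/365)
= 15291 · e^0.034175 = 15291 × 1.034766
F = 15,823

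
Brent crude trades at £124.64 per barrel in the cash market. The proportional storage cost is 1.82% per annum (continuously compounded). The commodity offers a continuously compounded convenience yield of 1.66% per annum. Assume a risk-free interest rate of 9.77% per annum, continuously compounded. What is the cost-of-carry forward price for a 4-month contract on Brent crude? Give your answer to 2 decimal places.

Net carry = r + u − y = 0.0977 + 0.0182 − 0.0166 = 0.0993
F = S·e^((r+u−y)T) = 124.64 · e^(0.0993 × 4/12) = 124.64 · e^0.033100
= 124.64 × 1.033654 = £128.83 per barrel

£128.83 per barrel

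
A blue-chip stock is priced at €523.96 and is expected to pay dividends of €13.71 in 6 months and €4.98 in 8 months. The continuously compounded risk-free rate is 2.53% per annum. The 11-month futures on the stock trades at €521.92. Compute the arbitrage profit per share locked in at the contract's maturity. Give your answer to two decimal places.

PV(dividends) I = 13.71·e^(−0.0253·6/12) + 4.98·e^(−0.0253·8/12) = 18.4344
Fair futures F* = (S − I)·e^(rT) = (523.96 − 18.4344)·e^0.023192 = 505.5256 × 1.023463 = 517.3867
Market €521.92 > fair 517.3867: forward overpriced → cash-and-carry (borrow at r, buy the stock and collect the dividends, short the forward).
Profit at T = |F_mkt − F*| = |521.92 − 517.3867| = €4.53 per share

€4.53 per share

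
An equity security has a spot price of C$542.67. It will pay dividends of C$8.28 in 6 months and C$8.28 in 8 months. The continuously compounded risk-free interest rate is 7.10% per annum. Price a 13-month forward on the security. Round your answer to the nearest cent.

PV(dividends) I = 8.28·e^(−0.0710·6/12) + 8.28·e^(−0.0710·8/12)
I = 7.9912 + 7.8972 = 15.8884
F = (S − I)·e^(rT) = (542.67 − 15.8884) · e^(0.0710·13/12)
= 526.7816 · e^0.076917 = 526.7816 × 1.079952 = C$568.90

C$568.90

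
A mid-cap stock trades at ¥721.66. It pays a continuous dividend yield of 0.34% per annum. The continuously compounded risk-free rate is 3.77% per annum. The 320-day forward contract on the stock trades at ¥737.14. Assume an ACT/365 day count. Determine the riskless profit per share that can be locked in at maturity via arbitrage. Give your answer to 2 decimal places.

Fair forward: F* = S·e^(carry·T), with carry = (r − q) = 0.0377 − 0.0034 = 0.0343
F* = 721.66 · e^(0.0343 × 320/365) = 721.66 · e^0.030071 = 721.66 × 1.030528 = ¥743.6908
Market ¥737.14 < fair ¥743.6908: forward underpriced → reverse cash-and-carry (short spot, go long the forward).
At maturity, profit = |F_mkt − F*| = |737.14 − 743.6908| = ¥6.55 per share

¥6.55 per share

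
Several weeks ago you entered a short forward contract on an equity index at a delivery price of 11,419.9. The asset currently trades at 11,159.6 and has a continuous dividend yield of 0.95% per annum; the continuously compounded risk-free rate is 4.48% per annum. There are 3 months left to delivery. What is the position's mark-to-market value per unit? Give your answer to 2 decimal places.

Current fair forward for the remaining 3 months: F = S·e^((r − q)·T), (r − q) = 0.0448 − 0.0095 = 0.0353
F = 11159.6 · e^(0.0353 × 3/12) = 11159.6 × 1.00886406 = 11258.5194
Value of long forward = (F − K)·e^(−rT) = (11258.5194 − 11419.9) · e^(−0.0448·3/12)
= -161.3806 × 0.98886249 = -159.58
Short position value = −(long value) = 159.58

159.58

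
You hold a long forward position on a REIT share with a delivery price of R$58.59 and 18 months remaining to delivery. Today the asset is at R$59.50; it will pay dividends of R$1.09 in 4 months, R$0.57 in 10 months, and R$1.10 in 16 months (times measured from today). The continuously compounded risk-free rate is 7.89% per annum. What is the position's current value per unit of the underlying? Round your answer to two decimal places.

R$4.86

PV(remaining dividends) I = 1.09·e^(−0.0789·4/12) + 0.57·e^(−0.0789·10/12) + 1.10·e^(−0.0789·16/12) = 2.5856
Current forward F = (S − I)·e^(rT) = (59.50 − 2.5856)·e^(0.0789·18/12) = 56.9144 × 1.125638 = 64.0650
Value (long) = (F − K)·e^(−rT) = (64.0650 − 58.59) × 0.888385 = 4.8639
Value = R$4.86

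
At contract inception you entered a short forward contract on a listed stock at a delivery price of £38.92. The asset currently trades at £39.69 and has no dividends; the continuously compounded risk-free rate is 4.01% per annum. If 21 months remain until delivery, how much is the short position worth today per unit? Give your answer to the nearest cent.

-£3.41

Current fair forward for the remaining 21 months: F = S·e^(r·T), r = 0.0401
F = 39.69 · e^(0.0401 × 21/12) = 39.69 × 1.072696 = 42.5753
Value of long forward = (F − K)·e^(−rT) = (42.5753 − 38.92) · e^(−0.0401·21/12)
= 3.6553 × 0.932231 = 3.41
Short position value = −(long value) = -£3.41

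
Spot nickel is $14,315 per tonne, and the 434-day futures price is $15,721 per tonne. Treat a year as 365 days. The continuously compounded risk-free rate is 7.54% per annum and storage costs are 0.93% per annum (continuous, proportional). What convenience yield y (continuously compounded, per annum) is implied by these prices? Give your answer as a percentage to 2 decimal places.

0.59%

F = S·e^((r+u−y)T) ⇒ (r+u−y) = ln(F/S)/T
ln(15721/14315) = 0.093689; /T ⇒ 0.078794
y = r + u − ln(F/S)/T = 0.0754 + 0.0093 − 0.078794 = 0.005906
y = 0.59%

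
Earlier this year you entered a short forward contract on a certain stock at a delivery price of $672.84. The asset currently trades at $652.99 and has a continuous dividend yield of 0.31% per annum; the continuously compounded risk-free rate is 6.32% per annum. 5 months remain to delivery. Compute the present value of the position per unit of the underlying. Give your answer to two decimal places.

$3.21

Current fair forward for the remaining 5 months: F = S·e^((r − q)·T), (r − q) = 0.0632 − 0.0031 = 0.0601
F = 652.99 · e^(0.0601 × 5/12) = 652.99 × 1.025358 = 669.5485
Value of long forward = (F − K)·e^(−rT) = (669.5485 − 672.84) · e^(−0.0632·5/12)
= -3.2915 × 0.974010 = -3.21
Short position value = −(long value) = $3.21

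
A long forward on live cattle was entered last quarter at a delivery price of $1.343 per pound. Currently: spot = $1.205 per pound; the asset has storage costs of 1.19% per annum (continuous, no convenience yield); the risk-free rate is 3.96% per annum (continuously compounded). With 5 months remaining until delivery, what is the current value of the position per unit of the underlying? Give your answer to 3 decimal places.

Current fair forward for the remaining 5 months: F = S·e^((r + u)·T), (r + u) = 0.0396 + 0.0119 = 0.0515
F = 1.205 · e^(0.0515 × 5/12) = 1.205 × 1.021690 = 1.2311
Value of long forward = (F − K)·e^(−rT) = (1.2311 − 1.343) · e^(−0.0396·5/12)
= -0.1119 × 0.983635 = -0.110

-$0.110 per pound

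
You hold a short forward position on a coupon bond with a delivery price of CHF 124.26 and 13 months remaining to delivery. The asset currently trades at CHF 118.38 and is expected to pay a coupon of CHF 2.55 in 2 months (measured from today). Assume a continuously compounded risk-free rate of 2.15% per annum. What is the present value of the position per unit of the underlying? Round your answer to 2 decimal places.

CHF 5.56

PV(remaining coupons) I = 2.55·e^(−0.0215·2/12) = 2.5409
Current forward F = (S − I)·e^(rT) = (118.38 − 2.5409)·e^(0.0215·13/12) = 115.8391 × 1.023565 = 118.5688
Value (long) = (F − K)·e^(−rT) = (118.5688 − 124.26) × 0.976977 = -5.5602
Short position value = −(long value) = CHF 5.56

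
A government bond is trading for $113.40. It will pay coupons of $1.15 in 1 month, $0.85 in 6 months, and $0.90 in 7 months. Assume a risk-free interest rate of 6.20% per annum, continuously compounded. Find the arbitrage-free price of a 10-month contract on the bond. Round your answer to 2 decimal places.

$116.43

PV(coupons) I = 1.15·e^(−0.0620·1/12) + 0.85·e^(−0.0620·6/12) + 0.90·e^(−0.0620·7/12)
I = 1.1441 + 0.8241 + 0.8680 = 2.8362
F = (S − I)·e^(rT) = (113.40 − 2.8362) · e^(0.0620·10/12)
= 110.5638 · e^0.051667 = 110.5638 × 1.053025 = $116.43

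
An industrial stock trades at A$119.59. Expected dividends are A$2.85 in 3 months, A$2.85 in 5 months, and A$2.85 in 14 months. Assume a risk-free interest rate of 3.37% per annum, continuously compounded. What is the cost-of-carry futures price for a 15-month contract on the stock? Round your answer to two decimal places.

A$116.00

PV(dividends) I = 2.85·e^(−0.0337·3/12) + 2.85·e^(−0.0337·5/12) + 2.85·e^(−0.0337·14/12)
I = 2.8261 + 2.8103 + 2.7401 = 8.3765
F = (S − I)·e^(rT) = (119.59 − 8.3765) · e^(0.0337·15/12)
= 111.2135 · e^0.042125 = 111.2135 × 1.043025 = A$116.00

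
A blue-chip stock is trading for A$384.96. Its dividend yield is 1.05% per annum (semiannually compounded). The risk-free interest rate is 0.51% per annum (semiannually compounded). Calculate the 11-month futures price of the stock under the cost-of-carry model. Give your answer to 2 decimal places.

A$383.07

F = S · (1+r/2)^(2T) / (1+q/2)^(2T)
= 384.96 × 1.004680 / 1.009646 = 384.96 × 0.995081
F = A$383.07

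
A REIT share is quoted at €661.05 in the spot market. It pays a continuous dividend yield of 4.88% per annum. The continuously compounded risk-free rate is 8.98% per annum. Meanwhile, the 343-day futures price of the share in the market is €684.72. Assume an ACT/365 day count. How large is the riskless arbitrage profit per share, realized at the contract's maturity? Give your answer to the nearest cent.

€2.30 per share

Fair futures: F* = S·e^(carry·T), with carry = (r − q) = 0.0898 − 0.0488 = 0.0410
F* = 661.05 · e^(0.0410 × 343/365) = 661.05 · e^0.038529 = 661.05 × 1.039281 = €687.0167
Market €684.72 < fair €687.0167: forward underpriced → reverse cash-and-carry (short spot, go long the forward).
At maturity, profit = |F_mkt − F*| = |684.72 − 687.0167| = €2.30 per share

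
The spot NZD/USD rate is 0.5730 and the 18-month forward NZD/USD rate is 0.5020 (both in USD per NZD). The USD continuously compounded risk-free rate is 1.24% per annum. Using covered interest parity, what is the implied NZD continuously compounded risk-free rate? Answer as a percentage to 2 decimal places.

F = S·e^((r_USD − r_NZD)T) ⇒ r_NZD = r_USD − ln(F/S)/T
ln(0.5020/0.5730) = -0.132286; /(18/12) = -0.088191
r_NZD = 0.0124 + 0.088191 = 0.100591
r_NZD = 10.06%

10.06%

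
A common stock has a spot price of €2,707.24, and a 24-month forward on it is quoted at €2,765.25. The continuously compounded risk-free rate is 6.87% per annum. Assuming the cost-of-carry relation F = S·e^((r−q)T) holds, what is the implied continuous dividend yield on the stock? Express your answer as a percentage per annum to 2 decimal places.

From F = S·e^((r−q)T): (r − q) = ln(F/S)/T
ln(2765.25/2707.24) = ln(1.021428) = 0.021202
(r − q) = 0.021202 / (24/12) = 0.010601
q = r − ln(F/S)/T = 0.0687 − 0.010601 = 0.058099
q = 5.81%

5.81%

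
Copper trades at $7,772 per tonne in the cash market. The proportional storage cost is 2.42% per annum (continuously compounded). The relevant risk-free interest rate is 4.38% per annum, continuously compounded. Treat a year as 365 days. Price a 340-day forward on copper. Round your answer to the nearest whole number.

Net carry = r + u − y = 0.0438 + 0.0242 − 0.0000 = 0.0680
F = S·e^((r+u−y)T) = 7772 · e^(0.0680 × 340/365) = 7772 · e^0.063342
= 7772 × 1.065391 = $8,280 per tonne

$8,280 per tonne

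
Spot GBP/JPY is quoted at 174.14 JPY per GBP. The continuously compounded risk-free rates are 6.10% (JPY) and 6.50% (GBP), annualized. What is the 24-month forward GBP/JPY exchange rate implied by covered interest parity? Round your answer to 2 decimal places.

F = S·e^((r_JPY − r_GBP)T) = 174.14 · e^((0.0610 − 0.0650) × 24/12)
= 174.14 · e^-0.008000 = 174.14 × 0.992032
F = 172.75 JPY per GBP

172.75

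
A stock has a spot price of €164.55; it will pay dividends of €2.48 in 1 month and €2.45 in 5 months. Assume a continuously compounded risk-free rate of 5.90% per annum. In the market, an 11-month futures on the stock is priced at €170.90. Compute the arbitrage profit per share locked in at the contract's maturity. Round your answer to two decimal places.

PV(dividends) I = 2.48·e^(−0.0590·1/12) + 2.45·e^(−0.0590·5/12) = 4.8583
Fair futures F* = (S − I)·e^(rT) = (164.55 − 4.8583)·e^0.054083 = 159.6917 × 1.055572 = 168.5661
Market €170.90 > fair 168.5661: forward overpriced → cash-and-carry (borrow at r, buy the stock and collect the dividends, short the forward).
Profit at T = |F_mkt − F*| = |170.90 − 168.5661| = €2.33 per share

€2.33 per share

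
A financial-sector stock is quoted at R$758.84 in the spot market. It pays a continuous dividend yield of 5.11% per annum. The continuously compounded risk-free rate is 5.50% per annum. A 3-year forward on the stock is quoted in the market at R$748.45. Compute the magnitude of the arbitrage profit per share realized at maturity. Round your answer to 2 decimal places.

R$19.32 per share

Fair forward: F* = S·e^(carry·T), with carry = (r − q) = 0.0550 − 0.0511 = 0.0039
F* = 758.84 · e^(0.0039 × 3) = 758.84 · e^0.011700 = 758.84 × 1.011769 = R$767.7708
Market R$748.45 < fair R$767.7708: forward underpriced → reverse cash-and-carry (short spot, go long the forward).
At maturity, profit = |F_mkt − F*| = |748.45 − 767.7708| = R$19.32 per share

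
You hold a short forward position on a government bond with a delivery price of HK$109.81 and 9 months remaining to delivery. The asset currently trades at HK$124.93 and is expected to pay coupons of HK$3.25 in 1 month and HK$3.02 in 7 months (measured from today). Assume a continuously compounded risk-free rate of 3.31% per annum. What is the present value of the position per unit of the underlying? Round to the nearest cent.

PV(remaining coupons) I = 3.25·e^(−0.0331·1/12) + 3.02·e^(−0.0331·7/12) = 6.2033
Current forward F = (S − I)·e^(rT) = (124.93 − 6.2033)·e^(0.0331·9/12) = 118.7267 × 1.025136 = 121.7110
Value (long) = (F − K)·e^(−rT) = (121.7110 − 109.81) × 0.975481 = 11.6092
Short position value = −(long value) = -HK$11.61

-HK$11.61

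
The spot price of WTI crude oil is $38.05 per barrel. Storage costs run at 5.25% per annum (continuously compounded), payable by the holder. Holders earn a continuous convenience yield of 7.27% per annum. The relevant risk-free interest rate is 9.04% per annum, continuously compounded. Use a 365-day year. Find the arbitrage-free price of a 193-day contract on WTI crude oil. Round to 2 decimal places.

Net carry = r + u − y = 0.0904 + 0.0525 − 0.0727 = 0.0702
F = S·e^((r+u−y)T) = 38.05 · e^(0.0702 × 193/365) = 38.05 · e^0.037119
= 38.05 × 1.037817 = $39.49 per barrel

$39.49 per barrel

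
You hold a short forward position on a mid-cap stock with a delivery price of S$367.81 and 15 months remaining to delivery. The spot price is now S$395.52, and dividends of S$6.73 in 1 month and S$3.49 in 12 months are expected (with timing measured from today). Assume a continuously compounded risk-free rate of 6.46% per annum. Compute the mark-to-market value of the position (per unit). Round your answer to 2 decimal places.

PV(remaining dividends) I = 6.73·e^(−0.0646·1/12) + 3.49·e^(−0.0646·12/12) = 9.9655
Current forward F = (S − I)·e^(rT) = (395.52 − 9.9655)·e^(0.0646·15/12) = 385.5545 × 1.084100 = 417.9796
Value (long) = (F − K)·e^(−rT) = (417.9796 − 367.81) × 0.922424 = 46.2776
Short position value = −(long value) = -S$46.28

-S$46.28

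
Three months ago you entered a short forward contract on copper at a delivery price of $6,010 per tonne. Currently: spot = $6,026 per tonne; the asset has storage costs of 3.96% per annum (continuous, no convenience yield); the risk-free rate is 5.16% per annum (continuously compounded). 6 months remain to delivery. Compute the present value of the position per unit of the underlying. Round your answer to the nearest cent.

Current fair forward for the remaining 6 months: F = S·e^((r + u)·T), (r + u) = 0.0516 + 0.0396 = 0.0912
F = 6026 · e^(0.0912 × 6/12) = 6026 × 1.04665566 = 6307.1470
Value of long forward = (F − K)·e^(−rT) = (6307.1470 − 6010) · e^(−0.0516·6/12)
= 297.1470 × 0.97452998 = 289.58
Short position value = −(long value) = -$289.58

-$289.58 per tonne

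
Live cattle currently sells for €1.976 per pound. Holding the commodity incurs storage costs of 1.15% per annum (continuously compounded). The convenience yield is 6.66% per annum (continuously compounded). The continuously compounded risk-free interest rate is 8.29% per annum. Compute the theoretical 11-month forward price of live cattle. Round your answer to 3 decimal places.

Net carry = r + u − y = 0.0829 + 0.0115 − 0.0666 = 0.0278
F = S·e^((r+u−y)T) = 1.976 · e^(0.0278 × 11/12) = 1.976 · e^0.025483
= 1.976 × 1.025810 = €2.027 per pound

€2.027 per pound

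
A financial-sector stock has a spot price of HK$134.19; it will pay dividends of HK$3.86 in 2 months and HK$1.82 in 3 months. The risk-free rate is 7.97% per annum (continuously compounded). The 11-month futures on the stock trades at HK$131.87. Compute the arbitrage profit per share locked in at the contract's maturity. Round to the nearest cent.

HK$6.47 per share

PV(dividends) I = 3.86·e^(−0.0797·2/12) + 1.82·e^(−0.0797·3/12) = 5.5932
Fair futures F* = (S − I)·e^(rT) = (134.19 − 5.5932)·e^0.073058 = 128.5968 × 1.075793 = 138.3435
Market HK$131.87 < fair 138.3435: forward underpriced → reverse cash-and-carry (short the stock, invest proceeds at r, pay the dividends, go long the forward).
Profit at T = |F_mkt − F*| = |131.87 − 138.3435| = HK$6.47 per share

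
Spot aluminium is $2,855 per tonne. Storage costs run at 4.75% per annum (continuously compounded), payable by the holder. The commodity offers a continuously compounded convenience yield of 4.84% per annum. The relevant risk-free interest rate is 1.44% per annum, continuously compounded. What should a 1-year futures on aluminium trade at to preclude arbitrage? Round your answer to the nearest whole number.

Net carry = r + u − y = 0.0144 + 0.0475 − 0.0484 = 0.0135
F = S·e^((r+u−y)T) = 2855 · e^(0.0135 × 1) = 2855 · e^0.013500
= 2855 × 1.013592 = $2,894 per tonne

$2,894 per tonne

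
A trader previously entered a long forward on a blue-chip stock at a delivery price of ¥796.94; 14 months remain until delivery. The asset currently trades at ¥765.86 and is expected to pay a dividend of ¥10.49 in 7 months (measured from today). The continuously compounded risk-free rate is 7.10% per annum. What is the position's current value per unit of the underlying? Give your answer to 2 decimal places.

¥22.21

PV(remaining dividends) I = 10.49·e^(−0.0710·7/12) = 10.0644
Current forward F = (S − I)·e^(rT) = (765.86 − 10.0644)·e^(0.0710·14/12) = 755.7956 × 1.086361 = 821.0669
Value (long) = (F − K)·e^(−rT) = (821.0669 − 796.94) × 0.920505 = 22.2089
Value = ¥22.21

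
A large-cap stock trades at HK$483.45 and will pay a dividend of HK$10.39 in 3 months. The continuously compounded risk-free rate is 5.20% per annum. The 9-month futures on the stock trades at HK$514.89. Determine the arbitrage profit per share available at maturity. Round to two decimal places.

HK$22.88 per share

PV(dividends) I = 10.39·e^(−0.0520·3/12) = 10.2558
Fair futures F* = (S − I)·e^(rT) = (483.45 − 10.2558)·e^0.039000 = 473.1942 × 1.039770 = 492.0131
Market HK$514.89 > fair 492.0131: forward overpriced → cash-and-carry (borrow at r, buy the stock and collect the dividends, short the forward).
Profit at T = |F_mkt − F*| = |514.89 − 492.0131| = HK$22.88 per share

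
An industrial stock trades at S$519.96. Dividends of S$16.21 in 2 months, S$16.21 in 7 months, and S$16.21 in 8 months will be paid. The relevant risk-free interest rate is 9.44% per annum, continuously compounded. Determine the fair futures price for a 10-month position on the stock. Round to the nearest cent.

S$512.19

PV(dividends) I = 16.21·e^(−0.0944·2/12) + 16.21·e^(−0.0944·7/12) + 16.21·e^(−0.0944·8/12)
I = 15.9570 + 15.3415 + 15.2213 = 46.5198
F = (S − I)·e^(rT) = (519.96 − 46.5198) · e^(0.0944·10/12)
= 473.4402 · e^0.078667 = 473.4402 × 1.081844 = S$512.19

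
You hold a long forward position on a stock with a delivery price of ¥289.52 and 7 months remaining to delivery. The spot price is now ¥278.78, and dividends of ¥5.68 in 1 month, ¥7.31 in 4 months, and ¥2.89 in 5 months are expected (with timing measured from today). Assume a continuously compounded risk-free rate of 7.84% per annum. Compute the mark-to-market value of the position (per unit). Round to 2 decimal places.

PV(remaining dividends) I = 5.68·e^(−0.0784·1/12) + 7.31·e^(−0.0784·4/12) + 2.89·e^(−0.0784·5/12) = 15.5616
Current forward F = (S − I)·e^(rT) = (278.78 − 15.5616)·e^(0.0784·7/12) = 263.2184 × 1.046795 = 275.5357
Value (long) = (F − K)·e^(−rT) = (275.5357 − 289.52) × 0.955297 = -13.3592
Value = -¥13.36

-¥13.36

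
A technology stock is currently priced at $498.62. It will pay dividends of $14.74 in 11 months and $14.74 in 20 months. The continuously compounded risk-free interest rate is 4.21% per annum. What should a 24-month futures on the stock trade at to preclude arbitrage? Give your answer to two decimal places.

$512.05

PV(dividends) I = 14.74·e^(−0.0421·11/12) + 14.74·e^(−0.0421·20/12)
I = 14.1820 + 13.7412 = 27.9232
F = (S − I)·e^(rT) = (498.62 − 27.9232) · e^(0.0421·24/12)
= 470.6968 · e^0.084200 = 470.6968 × 1.087846 = $512.05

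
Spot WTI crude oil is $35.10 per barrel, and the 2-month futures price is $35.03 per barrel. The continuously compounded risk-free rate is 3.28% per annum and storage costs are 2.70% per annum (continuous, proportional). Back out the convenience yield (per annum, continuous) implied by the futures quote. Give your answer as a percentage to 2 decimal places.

7.18%

F = S·e^((r+u−y)T) ⇒ (r+u−y) = ln(F/S)/T
ln(35.03/35.10) = -0.001996; /T ⇒ -0.011976
y = r + u − ln(F/S)/T = 0.0328 + 0.0270 + 0.011976 = 0.071776
y = 7.18%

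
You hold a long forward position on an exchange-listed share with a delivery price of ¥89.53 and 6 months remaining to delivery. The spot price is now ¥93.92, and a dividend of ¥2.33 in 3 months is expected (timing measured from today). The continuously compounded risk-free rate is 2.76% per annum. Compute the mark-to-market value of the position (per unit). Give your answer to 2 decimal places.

¥3.30

PV(remaining dividends) I = 2.33·e^(−0.0276·3/12) = 2.3140
Current forward F = (S − I)·e^(rT) = (93.92 − 2.3140)·e^(0.0276·6/12) = 91.6060 × 1.013896 = 92.8790
Value (long) = (F − K)·e^(−rT) = (92.8790 − 89.53) × 0.986295 = 3.3031
Value = ¥3.30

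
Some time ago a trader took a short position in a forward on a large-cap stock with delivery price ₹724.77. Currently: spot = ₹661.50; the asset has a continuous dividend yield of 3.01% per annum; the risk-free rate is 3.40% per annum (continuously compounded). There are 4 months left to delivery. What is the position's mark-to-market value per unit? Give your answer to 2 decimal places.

Current fair forward for the remaining 4 months: F = S·e^((r − q)·T), (r − q) = 0.0340 − 0.0301 = 0.0039
F = 661.50 · e^(0.0039 × 4/12) = 661.50 × 1.001301 = 662.3606
Value of long forward = (F − K)·e^(−rT) = (662.3606 − 724.77) · e^(−0.0340·4/12)
= -62.4094 × 0.988731 = -61.71
Short position value = −(long value) = ₹61.71

₹61.71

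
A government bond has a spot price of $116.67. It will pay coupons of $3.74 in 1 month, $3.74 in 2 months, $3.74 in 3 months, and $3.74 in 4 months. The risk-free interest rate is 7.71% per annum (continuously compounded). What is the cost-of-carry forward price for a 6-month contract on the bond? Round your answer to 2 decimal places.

$105.95

PV(coupons) I = 3.74·e^(−0.0771·1/12) + 3.74·e^(−0.0771·2/12) + 3.74·e^(−0.0771·3/12) + 3.74·e^(−0.0771·4/12)
I = 3.7160 + 3.6922 + 3.6686 + 3.6451 = 14.7219
F = (S − I)·e^(rT) = (116.67 − 14.7219) · e^(0.0771·6/12)
= 101.9481 · e^0.038550 = 101.9481 × 1.039303 = $105.95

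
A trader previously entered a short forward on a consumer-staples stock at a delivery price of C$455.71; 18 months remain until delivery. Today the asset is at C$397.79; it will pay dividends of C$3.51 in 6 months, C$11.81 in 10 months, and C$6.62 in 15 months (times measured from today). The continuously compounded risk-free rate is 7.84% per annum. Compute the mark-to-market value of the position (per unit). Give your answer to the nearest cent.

PV(remaining dividends) I = 3.51·e^(−0.0784·6/12) + 11.81·e^(−0.0784·10/12) + 6.62·e^(−0.0784·15/12) = 20.4402
Current forward F = (S − I)·e^(rT) = (397.79 − 20.4402)·e^(0.0784·18/12) = 377.3498 × 1.124794 = 424.4408
Value (long) = (F − K)·e^(−rT) = (424.4408 − 455.71) × 0.889052 = -27.7999
Short position value = −(long value) = C$27.80

C$27.80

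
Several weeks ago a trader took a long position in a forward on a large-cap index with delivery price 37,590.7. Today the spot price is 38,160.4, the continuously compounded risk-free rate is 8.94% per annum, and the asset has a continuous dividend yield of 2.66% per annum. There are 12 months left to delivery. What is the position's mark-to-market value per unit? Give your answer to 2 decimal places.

2782.78

Current fair forward for the remaining 12 months: F = S·e^((r − q)·T), (r − q) = 0.0894 − 0.0266 = 0.0628
F = 38160.4 · e^(0.0628 × 12/12) = 38160.4 × 1.06481386 = 40633.7228
Value of long forward = (F − K)·e^(−rT) = (40633.7228 − 37590.7) · e^(−0.0894·12/12)
= 3043.0228 × 0.91447971 = 2782.78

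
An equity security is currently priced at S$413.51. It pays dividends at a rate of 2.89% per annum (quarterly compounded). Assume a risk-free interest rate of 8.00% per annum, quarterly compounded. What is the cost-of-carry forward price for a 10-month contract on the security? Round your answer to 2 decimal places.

S$431.25

F = S · (1+r/4)^(4T) / (1+q/4)^(4T)
= 413.51 × 1.068236 / 1.024287 = 413.51 × 1.042907
F = S$431.25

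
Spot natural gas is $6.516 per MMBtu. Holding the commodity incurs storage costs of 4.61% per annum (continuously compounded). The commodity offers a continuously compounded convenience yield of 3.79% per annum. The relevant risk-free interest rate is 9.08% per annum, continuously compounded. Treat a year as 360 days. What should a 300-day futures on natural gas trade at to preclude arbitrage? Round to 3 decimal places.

Net carry = r + u − y = 0.0908 + 0.0461 − 0.0379 = 0.0990
F = S·e^((r+u−y)T) = 6.516 · e^(0.0990 × 300/360) = 6.516 · e^0.082500
= 6.516 × 1.085999 = $7.076 per MMBtu

$7.076 per MMBtu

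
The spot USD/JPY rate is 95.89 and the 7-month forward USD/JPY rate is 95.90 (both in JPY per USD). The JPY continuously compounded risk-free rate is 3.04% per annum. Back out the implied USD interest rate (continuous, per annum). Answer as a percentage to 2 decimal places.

3.02%

F = S·e^((r_JPY − r_USD)T) ⇒ r_USD = r_JPY − ln(F/S)/T
ln(95.90/95.89) = 0.000104; /(7/12) = 0.000178
r_USD = 0.0304 − 0.000178 = 0.030222
r_USD = 3.02%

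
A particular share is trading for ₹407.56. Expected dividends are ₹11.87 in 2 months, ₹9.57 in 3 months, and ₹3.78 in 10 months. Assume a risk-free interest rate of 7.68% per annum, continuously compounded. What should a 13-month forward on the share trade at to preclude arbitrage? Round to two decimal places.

PV(dividends) I = 11.87·e^(−0.0768·2/12) + 9.57·e^(−0.0768·3/12) + 3.78·e^(−0.0768·10/12)
I = 11.7190 + 9.3880 + 3.5457 = 24.6527
F = (S − I)·e^(rT) = (407.56 − 24.6527) · e^(0.0768·13/12)
= 382.9073 · e^0.083200 = 382.9073 × 1.086759 = ₹416.13

₹416.13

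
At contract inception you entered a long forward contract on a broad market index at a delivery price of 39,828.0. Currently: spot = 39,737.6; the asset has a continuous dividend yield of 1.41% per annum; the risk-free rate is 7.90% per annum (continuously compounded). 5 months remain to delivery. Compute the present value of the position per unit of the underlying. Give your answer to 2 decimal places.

966.49

Current fair forward for the remaining 5 months: F = S·e^((r − q)·T), (r − q) = 0.0790 − 0.0141 = 0.0649
F = 39737.6 · e^(0.0649 × 5/12) = 39737.6 × 1.02741061 = 40826.8319
Value of long forward = (F − K)·e^(−rT) = (40826.8319 − 39828.0) · e^(−0.0790·5/12)
= 998.8319 × 0.96761919 = 966.49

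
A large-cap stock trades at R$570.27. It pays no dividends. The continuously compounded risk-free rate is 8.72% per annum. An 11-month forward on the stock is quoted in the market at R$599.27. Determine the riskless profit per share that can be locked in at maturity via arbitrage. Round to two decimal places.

R$18.45 per share

Fair forward: F* = S·e^(carry·T), with carry = r = 0.0872
F* = 570.27 · e^(0.0872 × 11/12) = 570.27 · e^0.079933 = 570.27 × 1.083214 = R$617.7244
Market R$599.27 < fair R$617.7244: forward underpriced → reverse cash-and-carry (short spot, go long the forward).
At maturity, profit = |F_mkt − F*| = |599.27 − 617.7244| = R$18.45 per share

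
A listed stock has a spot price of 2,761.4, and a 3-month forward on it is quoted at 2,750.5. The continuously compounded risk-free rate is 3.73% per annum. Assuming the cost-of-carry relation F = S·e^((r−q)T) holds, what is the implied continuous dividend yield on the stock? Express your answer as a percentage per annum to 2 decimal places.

5.31%

From F = S·e^((r−q)T): (r − q) = ln(F/S)/T
ln(2750.5/2761.4) = ln(0.996053) = -0.003955
(r − q) = -0.003955 / (3/12) = -0.015820
q = r − ln(F/S)/T = 0.0373 + 0.015820 = 0.053120
q = 5.31%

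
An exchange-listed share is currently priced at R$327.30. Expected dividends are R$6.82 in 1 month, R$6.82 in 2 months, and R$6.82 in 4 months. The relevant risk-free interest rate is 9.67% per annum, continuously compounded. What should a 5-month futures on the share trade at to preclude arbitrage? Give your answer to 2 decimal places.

R$319.85

PV(dividends) I = 6.82·e^(−0.0967·1/12) + 6.82·e^(−0.0967·2/12) + 6.82·e^(−0.0967·4/12)
I = 6.7653 + 6.7110 + 6.6037 = 20.0800
F = (S − I)·e^(rT) = (327.30 − 20.0800) · e^(0.0967·5/12)
= 307.2200 · e^0.040292 = 307.2200 × 1.041115 = R$319.85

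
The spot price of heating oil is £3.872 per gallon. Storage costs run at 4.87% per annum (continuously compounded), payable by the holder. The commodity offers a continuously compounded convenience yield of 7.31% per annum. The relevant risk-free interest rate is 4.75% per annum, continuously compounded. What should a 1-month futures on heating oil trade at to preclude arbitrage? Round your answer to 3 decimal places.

£3.879 per gallon

Net carry = r + u − y = 0.0475 + 0.0487 − 0.0731 = 0.0231
F = S·e^((r+u−y)T) = 3.872 · e^(0.0231 × 1/12) = 3.872 · e^0.001925
= 3.872 × 1.001927 = £3.879 per gallon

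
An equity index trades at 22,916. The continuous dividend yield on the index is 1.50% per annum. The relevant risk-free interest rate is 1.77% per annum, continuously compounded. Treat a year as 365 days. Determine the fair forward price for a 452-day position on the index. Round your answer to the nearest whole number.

F = S·e^((r − q)T) = 22916 · e^((0.0177 − 0.0150) × 452/365)
= 22916 · e^0.003344 = 22916 × 1.003350
F = 22,993

22,993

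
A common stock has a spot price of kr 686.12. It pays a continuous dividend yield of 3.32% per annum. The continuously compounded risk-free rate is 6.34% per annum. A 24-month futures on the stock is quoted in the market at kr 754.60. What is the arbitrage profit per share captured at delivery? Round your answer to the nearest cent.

kr 25.76 per share

Fair futures: F* = S·e^(carry·T), with carry = (r − q) = 0.0634 − 0.0332 = 0.0302
F* = 686.12 · e^(0.0302 × 24/12) = 686.12 · e^0.060400 = 686.12 × 1.062261 = kr 728.8385
Market kr 754.60 > fair kr 728.8385: forward overpriced → cash-and-carry (buy spot, short the forward).
At maturity, profit = |F_mkt − F*| = |754.60 − 728.8385| = kr 25.76 per share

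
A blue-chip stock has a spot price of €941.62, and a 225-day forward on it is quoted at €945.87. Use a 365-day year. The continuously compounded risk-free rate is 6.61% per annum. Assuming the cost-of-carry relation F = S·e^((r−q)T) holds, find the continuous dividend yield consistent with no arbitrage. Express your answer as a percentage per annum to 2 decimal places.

5.88%

From F = S·e^((r−q)T): (r − q) = ln(F/S)/T
ln(945.87/941.62) = ln(1.004513) = 0.004503
(r − q) = 0.004503 / (225/365) = 0.007305
q = r − ln(F/S)/T = 0.0661 − 0.007305 = 0.058795
q = 5.88%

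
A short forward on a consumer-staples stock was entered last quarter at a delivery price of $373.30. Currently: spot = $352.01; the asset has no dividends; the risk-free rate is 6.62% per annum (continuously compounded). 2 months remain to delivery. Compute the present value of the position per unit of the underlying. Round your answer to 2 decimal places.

Current fair forward for the remaining 2 months: F = S·e^(r·T), r = 0.0662
F = 352.01 · e^(0.0662 × 2/12) = 352.01 × 1.011094 = 355.9152
Value of long forward = (F − K)·e^(−rT) = (355.9152 − 373.30) · e^(−0.0662·2/12)
= -17.3848 × 0.989027 = -17.19
Short position value = −(long value) = $17.19

$17.19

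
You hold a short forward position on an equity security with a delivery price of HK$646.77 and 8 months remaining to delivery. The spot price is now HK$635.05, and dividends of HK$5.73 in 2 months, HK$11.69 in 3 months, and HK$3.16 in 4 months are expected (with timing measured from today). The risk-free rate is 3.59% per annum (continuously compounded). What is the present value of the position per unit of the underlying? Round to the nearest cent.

PV(remaining dividends) I = 5.73·e^(−0.0359·2/12) + 11.69·e^(−0.0359·3/12) + 3.16·e^(−0.0359·4/12) = 20.4038
Current forward F = (S − I)·e^(rT) = (635.05 − 20.4038)·e^(0.0359·8/12) = 614.6462 × 1.024222 = 629.5342
Value (long) = (F − K)·e^(−rT) = (629.5342 − 646.77) × 0.976351 = -16.8282
Short position value = −(long value) = HK$16.83

HK$16.83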